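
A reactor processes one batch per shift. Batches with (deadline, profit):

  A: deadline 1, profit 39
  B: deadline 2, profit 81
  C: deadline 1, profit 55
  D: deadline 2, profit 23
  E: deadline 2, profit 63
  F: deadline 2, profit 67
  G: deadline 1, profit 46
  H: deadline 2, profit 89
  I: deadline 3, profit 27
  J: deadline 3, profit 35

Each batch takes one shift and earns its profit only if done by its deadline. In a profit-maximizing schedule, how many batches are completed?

3

Profit order: H=89 B=81 F=67 E=63 C=55 G=46 A=39 J=35 I=27 D=23
Assign: H→slot 2, B→slot 1, F skipped, E skipped, C skipped, G skipped, A skipped, J→slot 3, I skipped, D skipped.
Slots: [1:B] [2:H] [3:J]
3 of 10 scheduled.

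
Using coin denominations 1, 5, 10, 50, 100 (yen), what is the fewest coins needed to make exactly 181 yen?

6

181 − 1×100→81 − 1×50→31 − 3×10→1 − 1×1→0
Total coins = 1 + 1 + 3 + 1 = 6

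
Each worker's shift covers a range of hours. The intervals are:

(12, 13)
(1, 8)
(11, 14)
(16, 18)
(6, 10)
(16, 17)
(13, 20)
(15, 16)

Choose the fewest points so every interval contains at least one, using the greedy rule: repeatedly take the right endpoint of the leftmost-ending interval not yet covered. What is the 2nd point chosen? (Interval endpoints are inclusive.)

Sort by right endpoint; whenever an interval is uncovered, place a point at its right end.
By right end: [1,8]  [6,10]  [12,13]  [11,14]  [15,16]  [16,17]  [16,18]  [13,20]
[1,8] uncovered → point at 8; [12,13] uncovered → point at 13; [15,16] uncovered → point at 16.
Points: 8, 13, 16 (3 total).

13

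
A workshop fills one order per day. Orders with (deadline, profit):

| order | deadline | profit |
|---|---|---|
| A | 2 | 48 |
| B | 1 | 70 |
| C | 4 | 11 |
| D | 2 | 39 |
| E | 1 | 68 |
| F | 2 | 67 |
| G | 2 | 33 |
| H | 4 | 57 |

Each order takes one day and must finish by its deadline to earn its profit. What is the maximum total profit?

Sort by profit descending; place each in the latest free slot ≤ its deadline.
Profit order: B=70 E=68 F=67 H=57 A=48 D=39 G=33 C=11
Assign: B→slot 1, E skipped, F→slot 2, H→slot 4, A skipped, D skipped, G skipped, C→slot 3.
Slots: [1:B] [2:F] [3:C] [4:H]
Profit = 70 + 67 + 11 + 57 = 205

205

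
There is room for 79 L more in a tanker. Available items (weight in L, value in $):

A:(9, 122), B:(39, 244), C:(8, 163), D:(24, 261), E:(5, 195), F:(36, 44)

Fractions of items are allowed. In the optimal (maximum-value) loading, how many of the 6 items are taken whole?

Greedy by value/weight ratio, highest first.
Order: E (195/5=39.00) > C (163/8=20.38) > A (122/9=13.56) > D (261/24=10.88) > B (244/39=6.26) > F (44/36=1.22)
Fill: take E (5 @ 195) → take C (8 @ 163) → take A (9 @ 122) → take D (24 @ 261) → take 33/39 of B → 206.46; 79/79 used.
4 item(s) taken whole; one partial (take 33/39 of B).

4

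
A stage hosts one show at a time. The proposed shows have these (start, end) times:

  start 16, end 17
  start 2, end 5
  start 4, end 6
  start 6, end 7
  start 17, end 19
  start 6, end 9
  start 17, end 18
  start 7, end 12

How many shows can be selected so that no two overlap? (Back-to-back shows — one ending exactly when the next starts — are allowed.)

Sort by end time and greedily take each interval whose start is ≥ the last chosen end.
Sorted by end: (2,5)  (4,6)  (6,7)  (6,9)  (7,12)  (16,17)  (17,18)  (17,19)
take (2,5); take (6,7); take (7,12); take (16,17); take (17,18).
Selected 5 shows.

5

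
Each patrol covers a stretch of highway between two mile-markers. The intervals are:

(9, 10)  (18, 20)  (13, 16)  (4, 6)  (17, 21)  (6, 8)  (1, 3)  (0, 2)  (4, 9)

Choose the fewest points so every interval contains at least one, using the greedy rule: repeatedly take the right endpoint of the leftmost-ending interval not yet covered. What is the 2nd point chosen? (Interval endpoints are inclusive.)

Process intervals by earliest right end; each time one isn't hit yet, stab at its right endpoint.
By right end: [0,2]  [1,3]  [4,6]  [6,8]  [4,9]  [9,10]  [13,16]  [18,20]  [17,21]
[0,2] uncovered → point at 2; [4,6] uncovered → point at 6; [9,10] uncovered → point at 10; [13,16] uncovered → point at 16; [18,20] uncovered → point at 20.
Points: 2, 6, 10, 16, 20 (5 total).

6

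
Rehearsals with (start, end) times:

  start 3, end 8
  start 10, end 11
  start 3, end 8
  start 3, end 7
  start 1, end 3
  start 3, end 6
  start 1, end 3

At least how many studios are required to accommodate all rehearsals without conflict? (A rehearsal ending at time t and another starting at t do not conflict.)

4

The answer is the maximum number of intervals overlapping at any instant.
starts: [1, 1, 3, 3, 3, 3, 10]
ends:   [3, 3, 6, 7, 8, 8, 11]
s1→1 s1→2 e3→1 e3→0 s3→1 s3→2 s3→3 s3→4  — peak 4.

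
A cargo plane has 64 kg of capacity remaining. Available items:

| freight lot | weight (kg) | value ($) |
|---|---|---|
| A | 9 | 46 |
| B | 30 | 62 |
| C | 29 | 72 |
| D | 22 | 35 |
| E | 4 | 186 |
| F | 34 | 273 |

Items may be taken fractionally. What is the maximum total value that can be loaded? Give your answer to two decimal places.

Greedy by value/weight ratio, highest first.
Order: E (186/4=46.50) > F (273/34=8.03) > A (46/9=5.11) > C (72/29=2.48) > B (62/30=2.07) > D (35/22=1.59)
Fill: take E (4 @ 186) → take F (34 @ 273) → take A (9 @ 46) → take 17/29 of C → 42.21; 64/64 used.
Total value = 547.21

547.21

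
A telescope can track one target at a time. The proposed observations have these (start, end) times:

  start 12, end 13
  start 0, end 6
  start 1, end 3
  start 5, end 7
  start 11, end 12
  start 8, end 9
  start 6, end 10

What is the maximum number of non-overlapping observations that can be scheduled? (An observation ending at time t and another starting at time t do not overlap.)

By end time: (1,3), (0,6), (5,7), (8,9), (6,10), (11,12), (12,13).
Pick (1,3); next start ≥ 3 → (5,7); next start ≥ 7 → (8,9); next start ≥ 9 → (11,12); next start ≥ 12 → (12,13).
Selected 5 observations.

5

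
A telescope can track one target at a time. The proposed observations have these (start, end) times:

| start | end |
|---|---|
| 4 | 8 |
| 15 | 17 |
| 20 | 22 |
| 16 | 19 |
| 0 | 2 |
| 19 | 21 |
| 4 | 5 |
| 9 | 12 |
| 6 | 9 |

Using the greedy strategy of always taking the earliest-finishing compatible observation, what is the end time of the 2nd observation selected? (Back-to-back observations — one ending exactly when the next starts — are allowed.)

Order by finish time; keep every interval that doesn't clash with the previous kept one.
Sorted by end: (0,2)  (4,5)  (4,8)  (6,9)  (9,12)  (15,17)  (16,19)  (19,21)  (20,22)
take (0,2); take (4,5); take (6,9); take (9,12); take (15,17); take (19,21); skip (20,22).
Selected: (0,2) (4,5) (6,9) (9,12) (15,17) (19,21)

5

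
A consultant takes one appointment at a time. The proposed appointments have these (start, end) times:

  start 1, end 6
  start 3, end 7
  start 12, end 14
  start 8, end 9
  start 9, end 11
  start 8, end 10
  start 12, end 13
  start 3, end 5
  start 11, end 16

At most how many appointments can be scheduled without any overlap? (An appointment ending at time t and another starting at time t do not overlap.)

Sorted by end: (3,5)  (1,6)  (3,7)  (8,9)  (8,10)  (9,11)  (12,13)  (12,14)  (11,16)
take (3,5); take (8,9); take (9,11); take (12,13).
Selected 4 appointments.

4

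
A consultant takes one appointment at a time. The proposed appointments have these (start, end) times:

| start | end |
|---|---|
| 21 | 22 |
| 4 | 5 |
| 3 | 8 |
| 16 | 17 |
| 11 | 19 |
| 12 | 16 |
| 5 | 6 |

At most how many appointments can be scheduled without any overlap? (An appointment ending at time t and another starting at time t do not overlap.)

Sorted by end: (4,5)  (5,6)  (3,8)  (12,16)  (16,17)  (11,19)  (21,22)
take (4,5); take (5,6); skip (3,8); take (12,16); take (16,17); skip (11,19); take (21,22).
Selected 5 appointments.

5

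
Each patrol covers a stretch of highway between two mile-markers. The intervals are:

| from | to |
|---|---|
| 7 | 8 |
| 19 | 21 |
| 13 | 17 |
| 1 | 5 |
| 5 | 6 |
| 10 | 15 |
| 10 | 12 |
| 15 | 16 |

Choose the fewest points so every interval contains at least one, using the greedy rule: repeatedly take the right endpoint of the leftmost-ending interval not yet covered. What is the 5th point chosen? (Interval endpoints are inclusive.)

21

Process intervals by earliest right end; each time one isn't hit yet, stab at its right endpoint.
By right end: [1,5]  [5,6]  [7,8]  [10,12]  [10,15]  [15,16]  [13,17]  [19,21]
[1,5] uncovered → point at 5; [7,8] uncovered → point at 8; [10,12] uncovered → point at 12; [15,16] uncovered → point at 16; [19,21] uncovered → point at 21.
Points: 5, 8, 12, 16, 21 (5 total).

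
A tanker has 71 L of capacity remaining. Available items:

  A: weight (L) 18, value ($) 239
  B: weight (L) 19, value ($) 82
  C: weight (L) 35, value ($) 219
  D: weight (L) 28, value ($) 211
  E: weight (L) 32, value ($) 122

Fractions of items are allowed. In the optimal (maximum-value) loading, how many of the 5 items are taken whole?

2

Order: A (239/18=13.28) > D (211/28=7.54) > C (219/35=6.26) > B (82/19=4.32) > E (122/32=3.81)
Fill: take A (18 @ 239) → take D (28 @ 211) → take 25/35 of C → 156.43; 71/71 used.
2 item(s) taken whole; one partial (take 25/35 of C).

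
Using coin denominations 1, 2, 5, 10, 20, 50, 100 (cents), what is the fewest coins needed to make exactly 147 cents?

Use the largest denomination that fits, subtract, and repeat.
147 − 1×100→47 − 2×20→7 − 1×5→2 − 1×2→0
Total coins = 1 + 2 + 1 + 1 = 5

5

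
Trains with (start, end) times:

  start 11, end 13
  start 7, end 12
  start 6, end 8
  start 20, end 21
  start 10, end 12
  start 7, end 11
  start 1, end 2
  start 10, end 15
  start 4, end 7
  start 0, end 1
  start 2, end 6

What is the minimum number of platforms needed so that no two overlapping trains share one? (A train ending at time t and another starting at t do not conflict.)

starts: [0, 1, 2, 4, 6, 7, 7, 10, 10, 11, 20]
ends:   [1, 2, 6, 7, 8, 11, 12, 12, 13, 15, 21]
s0→1 e1→0 s1→1 e2→0 s2→1 s4→2 e6→1 s6→2 e7→1 s7→2 s7→3 e8→2 s10→3 s10→4  — peak 4.

4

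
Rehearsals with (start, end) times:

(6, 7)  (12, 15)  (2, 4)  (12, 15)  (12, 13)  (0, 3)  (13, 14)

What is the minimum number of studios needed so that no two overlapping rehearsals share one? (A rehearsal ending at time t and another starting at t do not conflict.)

Events (time:±→running): 0:+→1 2:+→2 3:-→1 4:-→0 6:+→1 7:-→0 12:+→1 12:+→2 12:+→3 … peak 3.

3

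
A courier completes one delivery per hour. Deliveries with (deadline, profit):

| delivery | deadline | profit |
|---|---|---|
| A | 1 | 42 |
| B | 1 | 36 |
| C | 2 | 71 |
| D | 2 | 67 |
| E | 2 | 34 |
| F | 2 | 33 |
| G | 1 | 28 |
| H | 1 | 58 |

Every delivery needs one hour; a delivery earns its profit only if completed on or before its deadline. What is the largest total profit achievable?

Take jobs in profit order; each goes to the latest open slot no later than its deadline.
Profit order: C=71 D=67 H=58 A=42 B=36 E=34 F=33 G=28
Assign: C→slot 2, D→slot 1, H skipped, A skipped, B skipped, E skipped, F skipped, G skipped.
Slots: [1:D] [2:C]
Profit = 67 + 71 = 138

138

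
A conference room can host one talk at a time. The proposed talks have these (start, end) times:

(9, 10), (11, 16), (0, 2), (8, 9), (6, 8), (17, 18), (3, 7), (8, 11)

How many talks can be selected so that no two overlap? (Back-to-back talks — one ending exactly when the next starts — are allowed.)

Sorted by end: (0,2)  (3,7)  (6,8)  (8,9)  (9,10)  (8,11)  (11,16)  (17,18)
take (0,2); take (3,7); take (8,9); take (9,10); take (11,16); take (17,18).
Selected 6 talks.

6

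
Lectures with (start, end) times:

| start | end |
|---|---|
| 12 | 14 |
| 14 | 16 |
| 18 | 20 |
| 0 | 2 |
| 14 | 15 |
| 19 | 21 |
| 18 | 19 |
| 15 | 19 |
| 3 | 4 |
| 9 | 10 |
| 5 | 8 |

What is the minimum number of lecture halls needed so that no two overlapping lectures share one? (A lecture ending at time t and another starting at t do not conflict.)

3

The answer is the maximum number of intervals overlapping at any instant.
Events (time:±→running): 0:+→1 2:-→0 3:+→1 4:-→0 5:+→1 8:-→0 9:+→1 10:-→0 12:+→1 14:-→0 14:+→1 14:+→2 15:-→1 15:+→2 16:-→1 18:+→2 18:+→3 … peak 3.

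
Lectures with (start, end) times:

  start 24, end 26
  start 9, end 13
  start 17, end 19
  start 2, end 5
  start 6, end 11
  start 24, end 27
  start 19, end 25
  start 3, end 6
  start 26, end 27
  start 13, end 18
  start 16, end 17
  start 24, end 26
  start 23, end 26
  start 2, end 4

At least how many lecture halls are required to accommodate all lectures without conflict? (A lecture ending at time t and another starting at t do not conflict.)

Count concurrent intervals with a sweep; the peak is the room count.
Events (time:±→running): 2:+→1 2:+→2 3:+→3 4:-→2 5:-→1 6:-→0 6:+→1 9:+→2 11:-→1 13:-→0 13:+→1 16:+→2 17:-→1 17:+→2 18:-→1 19:-→0 19:+→1 23:+→2 24:+→3 24:+→4 24:+→5 … peak 5.

5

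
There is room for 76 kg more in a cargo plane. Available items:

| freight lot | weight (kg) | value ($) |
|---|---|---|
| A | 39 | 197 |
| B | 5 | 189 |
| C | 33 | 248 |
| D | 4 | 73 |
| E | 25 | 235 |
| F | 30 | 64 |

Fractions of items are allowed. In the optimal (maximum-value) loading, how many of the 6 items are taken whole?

Greedy by value/weight ratio, highest first.
Ratios (sorted): B 37.80, D 18.25, E 9.40, C 7.52, A 5.05, F 2.13
take B (5 @ 189); take D (4 @ 73); take E (25 @ 235); take C (33 @ 248); take 9/39 of A → 45.46. Capacity used 76/76.
4 item(s) taken whole; one partial (take 9/39 of A).

4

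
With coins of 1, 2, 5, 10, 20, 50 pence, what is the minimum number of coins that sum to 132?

5

Greedy: take as many of the largest coin as possible, then repeat with the remainder.
132 = 2×50 + 1×20 + 1×10 + 1×2
Total coins = 2 + 1 + 1 + 1 = 5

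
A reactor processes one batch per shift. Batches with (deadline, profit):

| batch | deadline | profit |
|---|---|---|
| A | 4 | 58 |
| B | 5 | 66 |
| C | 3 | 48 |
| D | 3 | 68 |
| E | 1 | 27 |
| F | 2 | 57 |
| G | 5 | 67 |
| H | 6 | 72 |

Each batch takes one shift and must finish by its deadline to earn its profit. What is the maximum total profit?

Sort by profit descending; place each in the latest free slot ≤ its deadline.
By profit: H(d6,72), D(d3,68), G(d5,67), B(d5,66), A(d4,58), F(d2,57), C(d3,48), E(d1,27)
H→slot 6; D→slot 3; G→slot 5; B→slot 4; A→slot 2; F→slot 1; C skipped; E skipped.
Profit = 57 + 58 + 68 + 66 + 67 + 72 = 388

388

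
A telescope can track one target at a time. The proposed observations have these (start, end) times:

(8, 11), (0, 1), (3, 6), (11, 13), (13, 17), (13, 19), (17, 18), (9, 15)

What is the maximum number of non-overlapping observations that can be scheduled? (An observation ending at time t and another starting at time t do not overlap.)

6

Order by finish time; keep every interval that doesn't clash with the previous kept one.
Sorted by end: (0,1)  (3,6)  (8,11)  (11,13)  (9,15)  (13,17)  (17,18)  (13,19)
take (0,1); take (3,6); take (8,11); take (11,13); skip (9,15); take (13,17); take (17,18).
Selected 6 observations.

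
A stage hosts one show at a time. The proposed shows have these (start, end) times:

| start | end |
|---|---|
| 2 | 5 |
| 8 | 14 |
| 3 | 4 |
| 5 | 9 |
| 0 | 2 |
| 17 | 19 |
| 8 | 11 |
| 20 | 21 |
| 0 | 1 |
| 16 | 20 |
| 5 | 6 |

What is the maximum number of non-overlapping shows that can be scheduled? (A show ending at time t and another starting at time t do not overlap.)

Greedy by earliest finish: after sorting by end time, pick each interval compatible with the last pick.
Sorted by end: (0,1)  (0,2)  (3,4)  (2,5)  (5,6)  (5,9)  (8,11)  (8,14)  (17,19)  (16,20)  (20,21)
take (0,1); skip (0,2); take (3,4); skip (2,5); take (5,6); take (8,11); take (17,19); take (20,21).
Selected 6 shows.

6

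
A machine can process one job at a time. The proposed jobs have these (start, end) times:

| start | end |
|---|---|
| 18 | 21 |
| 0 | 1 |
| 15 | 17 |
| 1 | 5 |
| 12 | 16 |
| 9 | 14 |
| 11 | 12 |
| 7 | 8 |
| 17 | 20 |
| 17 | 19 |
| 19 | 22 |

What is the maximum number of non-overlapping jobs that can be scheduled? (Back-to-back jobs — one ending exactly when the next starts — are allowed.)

Sorted by end: (0,1)  (1,5)  (7,8)  (11,12)  (9,14)  (12,16)  (15,17)  (17,19)  (17,20)  (18,21)  (19,22)
take (0,1); take (1,5); take (7,8); take (11,12); take (12,16); skip (15,17); take (17,19); skip (18,21); take (19,22).
Selected 7 jobs.

7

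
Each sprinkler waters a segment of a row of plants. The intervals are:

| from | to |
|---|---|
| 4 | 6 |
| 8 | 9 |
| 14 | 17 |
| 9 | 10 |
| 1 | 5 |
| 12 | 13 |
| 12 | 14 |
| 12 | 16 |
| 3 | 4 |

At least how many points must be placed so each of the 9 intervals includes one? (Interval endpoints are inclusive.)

Sort by right endpoint; whenever an interval is uncovered, place a point at its right end.
Sorted: [3,4] [1,5] [4,6] [8,9] [9,10] [12,13] [12,14] [12,16] [14,17]
{[3,4],[1,5],[4,6]} hit by 4; {[8,9],[9,10]} hit by 9; {[12,13],[12,14],[12,16]} hit by 13; {[14,17]} hit by 17.
Points: 4, 9, 13, 17 (4 total).

4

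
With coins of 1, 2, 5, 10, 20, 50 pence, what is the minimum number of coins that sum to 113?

Greedy: take as many of the largest coin as possible, then repeat with the remainder.
113 = 2×50 + 1×10 + 1×2 + 1×1
Total coins = 2 + 1 + 1 + 1 = 5

5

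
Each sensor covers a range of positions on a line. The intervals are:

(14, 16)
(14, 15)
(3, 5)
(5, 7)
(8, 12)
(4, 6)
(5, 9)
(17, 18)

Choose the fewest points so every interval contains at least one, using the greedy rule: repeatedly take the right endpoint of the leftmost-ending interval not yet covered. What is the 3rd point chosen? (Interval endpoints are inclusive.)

15

By right end: [3,5]  [4,6]  [5,7]  [5,9]  [8,12]  [14,15]  [14,16]  [17,18]
[3,5] uncovered → point at 5; [8,12] uncovered → point at 12; [14,15] uncovered → point at 15; [17,18] uncovered → point at 18.
Points: 5, 12, 15, 18 (4 total).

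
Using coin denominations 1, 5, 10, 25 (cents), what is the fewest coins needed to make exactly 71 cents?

Use the largest denomination that fits, subtract, and repeat.
71 = 2×25 + 2×10 + 1×1
Total coins = 2 + 2 + 1 = 5

5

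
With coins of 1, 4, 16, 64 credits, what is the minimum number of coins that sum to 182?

182 = 2×64 + 3×16 + 1×4 + 2×1
Total coins = 2 + 3 + 1 + 2 = 8

8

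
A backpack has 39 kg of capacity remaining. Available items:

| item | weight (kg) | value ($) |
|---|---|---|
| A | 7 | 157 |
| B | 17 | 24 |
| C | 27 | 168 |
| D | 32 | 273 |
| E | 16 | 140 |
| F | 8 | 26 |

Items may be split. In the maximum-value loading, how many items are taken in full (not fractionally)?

Order: A (157/7=22.43) > E (140/16=8.75) > D (273/32=8.53) > C (168/27=6.22) > F (26/8=3.25) > B (24/17=1.41)
Fill: take A (7 @ 157) → take E (16 @ 140) → take 16/32 of D → 136.50; 39/39 used.
2 item(s) taken whole; one partial (take 16/32 of D).

2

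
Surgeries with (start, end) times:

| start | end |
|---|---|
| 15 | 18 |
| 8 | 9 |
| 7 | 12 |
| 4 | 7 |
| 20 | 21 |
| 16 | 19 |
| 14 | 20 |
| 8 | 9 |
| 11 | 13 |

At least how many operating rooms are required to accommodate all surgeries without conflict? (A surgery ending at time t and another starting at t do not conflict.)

3

Events (time:±→running): 4:+→1 7:-→0 7:+→1 8:+→2 8:+→3 … peak 3.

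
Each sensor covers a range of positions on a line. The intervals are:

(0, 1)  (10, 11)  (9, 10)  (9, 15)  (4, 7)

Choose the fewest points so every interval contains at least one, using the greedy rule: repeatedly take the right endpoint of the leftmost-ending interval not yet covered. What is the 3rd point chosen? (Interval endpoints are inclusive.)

10

Sorted: [0,1] [4,7] [9,10] [10,11] [9,15]
{[0,1]} hit by 1; {[4,7]} hit by 7; {[9,10],[10,11],[9,15]} hit by 10.
Points: 1, 7, 10 (3 total).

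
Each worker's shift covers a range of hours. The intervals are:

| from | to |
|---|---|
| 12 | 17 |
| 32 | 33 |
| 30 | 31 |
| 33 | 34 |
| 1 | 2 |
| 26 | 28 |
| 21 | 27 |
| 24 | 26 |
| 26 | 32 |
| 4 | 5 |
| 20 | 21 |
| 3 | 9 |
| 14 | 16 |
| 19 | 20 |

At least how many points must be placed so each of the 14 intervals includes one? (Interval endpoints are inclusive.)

Sorted: [1,2] [4,5] [3,9] [14,16] [12,17] [19,20] [20,21] [24,26] [21,27] [26,28] [30,31] [26,32] [32,33] [33,34]
{[1,2]} hit by 2; {[4,5],[3,9]} hit by 5; {[14,16],[12,17]} hit by 16; {[19,20],[20,21]} hit by 20; {[24,26],[21,27],[26,28]} hit by 26; {[30,31],[26,32]} hit by 31; {[32,33],[33,34]} hit by 33.
Points: 2, 5, 16, 20, 26, 31, 33 (7 total).

7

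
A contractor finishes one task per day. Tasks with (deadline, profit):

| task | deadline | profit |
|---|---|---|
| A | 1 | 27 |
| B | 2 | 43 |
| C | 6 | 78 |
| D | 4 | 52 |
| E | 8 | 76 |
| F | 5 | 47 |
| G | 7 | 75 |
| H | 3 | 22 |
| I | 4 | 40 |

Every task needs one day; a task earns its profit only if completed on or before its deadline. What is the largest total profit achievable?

438

Sort by profit descending; place each in the latest free slot ≤ its deadline.
By profit: C(d6,78), E(d8,76), G(d7,75), D(d4,52), F(d5,47), B(d2,43), I(d4,40), A(d1,27), H(d3,22)
C→slot 6; E→slot 8; G→slot 7; D→slot 4; F→slot 5; B→slot 2; I→slot 3; A→slot 1; H skipped.
Profit = 27 + 43 + 40 + 52 + 47 + 78 + 75 + 76 = 438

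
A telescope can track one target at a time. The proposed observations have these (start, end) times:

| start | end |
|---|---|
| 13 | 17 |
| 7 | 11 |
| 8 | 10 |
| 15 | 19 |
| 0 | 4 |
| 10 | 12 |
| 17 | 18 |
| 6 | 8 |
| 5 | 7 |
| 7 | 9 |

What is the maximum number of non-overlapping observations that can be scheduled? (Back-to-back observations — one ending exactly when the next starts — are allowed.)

Sort by end time and greedily take each interval whose start is ≥ the last chosen end.
By end time: (0,4), (5,7), (6,8), (7,9), (8,10), (7,11), (10,12), (13,17), (17,18), (15,19).
Pick (0,4); next start ≥ 4 → (5,7); next start ≥ 7 → (7,9); next start ≥ 9 → (10,12); next start ≥ 12 → (13,17); next start ≥ 17 → (17,18).
Selected 6 observations.

6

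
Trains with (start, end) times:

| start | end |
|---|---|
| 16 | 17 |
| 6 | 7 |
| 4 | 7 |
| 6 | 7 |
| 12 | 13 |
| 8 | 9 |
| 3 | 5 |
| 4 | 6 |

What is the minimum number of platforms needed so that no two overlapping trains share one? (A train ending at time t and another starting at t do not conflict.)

3

Count concurrent intervals with a sweep; the peak is the room count.
Events (time:±→running): 3:+→1 4:+→2 4:+→3 … peak 3.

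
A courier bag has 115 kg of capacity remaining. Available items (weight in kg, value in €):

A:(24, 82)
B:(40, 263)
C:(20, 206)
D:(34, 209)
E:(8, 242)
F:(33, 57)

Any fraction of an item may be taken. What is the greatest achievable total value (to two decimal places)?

964.42

Greedy by value/weight ratio, highest first.
Order: E (242/8=30.25) > C (206/20=10.30) > B (263/40=6.58) > D (209/34=6.15) > A (82/24=3.42) > F (57/33=1.73)
Fill: take E (8 @ 242) → take C (20 @ 206) → take B (40 @ 263) → take D (34 @ 209) → take 13/24 of A → 44.42; 115/115 used.
Total value = 964.42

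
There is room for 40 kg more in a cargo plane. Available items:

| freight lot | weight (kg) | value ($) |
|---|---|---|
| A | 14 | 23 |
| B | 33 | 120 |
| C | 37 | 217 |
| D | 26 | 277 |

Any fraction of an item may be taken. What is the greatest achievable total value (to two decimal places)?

359.11

Sort by value per unit weight and fill in that order.
Order: D (277/26=10.65) > C (217/37=5.86) > B (120/33=3.64) > A (23/14=1.64)
Fill: take D (26 @ 277) → take 14/37 of C → 82.11; 40/40 used.
Total value = 359.11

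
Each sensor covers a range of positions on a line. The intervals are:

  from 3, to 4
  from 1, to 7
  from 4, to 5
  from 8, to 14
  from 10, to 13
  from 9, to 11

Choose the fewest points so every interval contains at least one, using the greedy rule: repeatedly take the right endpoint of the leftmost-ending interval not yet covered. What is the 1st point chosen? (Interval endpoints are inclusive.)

4

By right end: [3,4]  [4,5]  [1,7]  [9,11]  [10,13]  [8,14]
[3,4] uncovered → point at 4; [9,11] uncovered → point at 11.
Points: 4, 11 (2 total).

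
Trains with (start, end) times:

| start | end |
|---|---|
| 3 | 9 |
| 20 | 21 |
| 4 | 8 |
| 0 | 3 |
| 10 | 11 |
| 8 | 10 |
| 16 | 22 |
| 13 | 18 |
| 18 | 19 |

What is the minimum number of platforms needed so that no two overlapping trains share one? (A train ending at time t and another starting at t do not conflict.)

Count concurrent intervals with a sweep; the peak is the room count.
Events (time:±→running): 0:+→1 3:-→0 3:+→1 4:+→2 … peak 2.

2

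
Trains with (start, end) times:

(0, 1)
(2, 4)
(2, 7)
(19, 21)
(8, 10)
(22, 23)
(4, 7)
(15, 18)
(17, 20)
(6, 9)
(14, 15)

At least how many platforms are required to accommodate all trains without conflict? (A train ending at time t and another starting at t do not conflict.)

The answer is the maximum number of intervals overlapping at any instant.
Events (time:±→running): 0:+→1 1:-→0 2:+→1 2:+→2 4:-→1 4:+→2 6:+→3 … peak 3.

3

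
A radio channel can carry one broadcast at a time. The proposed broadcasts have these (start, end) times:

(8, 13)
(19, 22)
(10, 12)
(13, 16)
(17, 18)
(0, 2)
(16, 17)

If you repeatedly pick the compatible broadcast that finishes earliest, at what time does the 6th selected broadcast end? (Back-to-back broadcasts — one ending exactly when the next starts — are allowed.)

22

Order by finish time; keep every interval that doesn't clash with the previous kept one.
Sorted by end: (0,2)  (10,12)  (8,13)  (13,16)  (16,17)  (17,18)  (19,22)
take (0,2); take (10,12); take (13,16); take (16,17); take (17,18); take (19,22).
Selected: (0,2) (10,12) (13,16) (16,17) (17,18) (19,22)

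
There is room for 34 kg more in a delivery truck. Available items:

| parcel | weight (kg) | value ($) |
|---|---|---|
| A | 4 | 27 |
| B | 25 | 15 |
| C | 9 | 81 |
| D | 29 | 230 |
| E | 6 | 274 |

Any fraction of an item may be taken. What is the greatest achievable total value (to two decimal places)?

Sort by value per unit weight and fill in that order.
Ratios (sorted): E 45.67, C 9.00, D 7.93, A 6.75, B 0.60
take E (6 @ 274); take C (9 @ 81); take 19/29 of D → 150.69. Capacity used 34/34.
Total value = 505.69

505.69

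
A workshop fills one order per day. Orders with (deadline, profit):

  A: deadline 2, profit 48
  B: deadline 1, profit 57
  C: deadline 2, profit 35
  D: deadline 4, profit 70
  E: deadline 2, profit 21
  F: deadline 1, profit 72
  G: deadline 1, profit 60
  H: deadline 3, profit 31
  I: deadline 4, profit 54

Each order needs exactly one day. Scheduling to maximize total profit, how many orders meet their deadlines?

Sort by profit descending; place each in the latest free slot ≤ its deadline.
By profit: F(d1,72), D(d4,70), G(d1,60), B(d1,57), I(d4,54), A(d2,48), C(d2,35), H(d3,31), E(d2,21)
F→slot 1; D→slot 4; G skipped; B skipped; I→slot 3; A→slot 2; C skipped; H skipped; E skipped.
4 of 9 scheduled.

4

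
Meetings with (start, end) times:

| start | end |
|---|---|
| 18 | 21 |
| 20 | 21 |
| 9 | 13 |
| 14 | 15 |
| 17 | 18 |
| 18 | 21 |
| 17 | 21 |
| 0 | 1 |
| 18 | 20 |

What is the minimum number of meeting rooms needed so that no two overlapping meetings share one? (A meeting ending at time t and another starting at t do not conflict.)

starts: [0, 9, 14, 17, 17, 18, 18, 18, 20]
ends:   [1, 13, 15, 18, 20, 21, 21, 21, 21]
s0→1 e1→0 s9→1 e13→0 s14→1 e15→0 s17→1 s17→2 e18→1 s18→2 s18→3 s18→4  — peak 4.

4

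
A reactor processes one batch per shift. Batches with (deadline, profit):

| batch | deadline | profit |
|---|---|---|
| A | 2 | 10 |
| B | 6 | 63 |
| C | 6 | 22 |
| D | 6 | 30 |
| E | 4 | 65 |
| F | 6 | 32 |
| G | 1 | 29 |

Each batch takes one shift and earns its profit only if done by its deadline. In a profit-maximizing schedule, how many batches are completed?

By profit: E(d4,65), B(d6,63), F(d6,32), D(d6,30), G(d1,29), C(d6,22), A(d2,10)
E→slot 4; B→slot 6; F→slot 5; D→slot 3; G→slot 1; C→slot 2; A skipped.
6 of 7 scheduled.

6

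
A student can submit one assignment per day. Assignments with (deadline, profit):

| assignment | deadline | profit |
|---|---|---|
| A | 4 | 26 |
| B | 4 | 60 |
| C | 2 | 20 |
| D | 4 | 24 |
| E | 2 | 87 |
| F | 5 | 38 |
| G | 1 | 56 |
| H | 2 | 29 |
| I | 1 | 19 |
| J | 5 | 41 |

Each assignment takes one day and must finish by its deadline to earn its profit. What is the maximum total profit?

By profit: E(d2,87), B(d4,60), G(d1,56), J(d5,41), F(d5,38), H(d2,29), A(d4,26), D(d4,24), C(d2,20), I(d1,19)
E→slot 2; B→slot 4; G→slot 1; J→slot 5; F→slot 3; H skipped; A skipped; D skipped; C skipped; I skipped.
Profit = 56 + 87 + 38 + 60 + 41 = 282

282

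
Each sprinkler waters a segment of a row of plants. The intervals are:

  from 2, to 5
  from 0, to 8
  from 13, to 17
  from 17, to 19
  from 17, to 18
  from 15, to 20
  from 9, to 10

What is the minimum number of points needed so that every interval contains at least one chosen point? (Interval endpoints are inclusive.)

Sort by right endpoint; whenever an interval is uncovered, place a point at its right end.
Sorted: [2,5] [0,8] [9,10] [13,17] [17,18] [17,19] [15,20]
{[2,5],[0,8]} hit by 5; {[9,10]} hit by 10; {[13,17],[17,18],[17,19],[15,20]} hit by 17.
Points: 5, 10, 17 (3 total).

3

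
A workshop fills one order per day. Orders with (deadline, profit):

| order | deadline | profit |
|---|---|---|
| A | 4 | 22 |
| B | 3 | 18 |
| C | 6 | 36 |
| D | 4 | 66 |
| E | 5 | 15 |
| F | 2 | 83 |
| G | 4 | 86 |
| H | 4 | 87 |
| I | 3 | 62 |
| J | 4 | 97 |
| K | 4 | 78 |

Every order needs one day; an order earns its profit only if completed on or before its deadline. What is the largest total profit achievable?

Take jobs in profit order; each goes to the latest open slot no later than its deadline.
By profit: J(d4,97), H(d4,87), G(d4,86), F(d2,83), K(d4,78), D(d4,66), I(d3,62), C(d6,36), A(d4,22), B(d3,18), E(d5,15)
J→slot 4; H→slot 3; G→slot 2; F→slot 1; K skipped; D skipped; I skipped; C→slot 6; A skipped; B skipped; E→slot 5.
Profit = 83 + 86 + 87 + 97 + 15 + 36 = 404

404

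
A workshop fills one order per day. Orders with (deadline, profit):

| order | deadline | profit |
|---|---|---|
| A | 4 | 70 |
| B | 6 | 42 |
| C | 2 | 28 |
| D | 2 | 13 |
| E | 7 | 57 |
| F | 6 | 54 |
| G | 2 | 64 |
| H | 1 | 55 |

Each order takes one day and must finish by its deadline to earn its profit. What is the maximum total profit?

Take jobs in profit order; each goes to the latest open slot no later than its deadline.
By profit: A(d4,70), G(d2,64), E(d7,57), H(d1,55), F(d6,54), B(d6,42), C(d2,28), D(d2,13)
A→slot 4; G→slot 2; E→slot 7; H→slot 1; F→slot 6; B→slot 5; C skipped; D skipped.
Profit = 55 + 64 + 70 + 42 + 54 + 57 = 342

342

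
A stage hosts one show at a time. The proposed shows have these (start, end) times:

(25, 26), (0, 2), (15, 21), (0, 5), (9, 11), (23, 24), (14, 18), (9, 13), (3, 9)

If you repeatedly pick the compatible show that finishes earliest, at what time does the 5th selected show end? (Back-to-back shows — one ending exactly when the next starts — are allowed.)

Greedy by earliest finish: after sorting by end time, pick each interval compatible with the last pick.
Sorted by end: (0,2)  (0,5)  (3,9)  (9,11)  (9,13)  (14,18)  (15,21)  (23,24)  (25,26)
take (0,2); skip (0,5); take (3,9); take (9,11); take (14,18); take (23,24); take (25,26).
Selected: (0,2) (3,9) (9,11) (14,18) (23,24) (25,26)

24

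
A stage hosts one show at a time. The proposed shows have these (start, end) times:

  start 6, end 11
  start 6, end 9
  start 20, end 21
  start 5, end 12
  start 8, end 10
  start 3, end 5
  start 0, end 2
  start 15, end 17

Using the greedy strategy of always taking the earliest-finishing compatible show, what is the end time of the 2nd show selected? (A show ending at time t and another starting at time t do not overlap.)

5

Sorted by end: (0,2)  (3,5)  (6,9)  (8,10)  (6,11)  (5,12)  (15,17)  (20,21)
take (0,2); take (3,5); take (6,9); skip (5,12); take (15,17); take (20,21).
Selected: (0,2) (3,5) (6,9) (15,17) (20,21)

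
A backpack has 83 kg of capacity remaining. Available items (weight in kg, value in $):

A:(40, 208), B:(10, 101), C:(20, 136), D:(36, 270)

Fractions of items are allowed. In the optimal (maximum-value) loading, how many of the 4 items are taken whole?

Greedy by value/weight ratio, highest first.
Order: B (101/10=10.10) > D (270/36=7.50) > C (136/20=6.80) > A (208/40=5.20)
Fill: take B (10 @ 101) → take D (36 @ 270) → take C (20 @ 136) → take 17/40 of A → 88.40; 83/83 used.
3 item(s) taken whole; one partial (take 17/40 of A).

3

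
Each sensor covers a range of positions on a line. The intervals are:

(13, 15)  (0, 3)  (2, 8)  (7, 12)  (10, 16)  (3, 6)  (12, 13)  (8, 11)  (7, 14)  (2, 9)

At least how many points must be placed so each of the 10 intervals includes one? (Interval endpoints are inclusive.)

Sort by right endpoint; whenever an interval is uncovered, place a point at its right end.
By right end: [0,3]  [3,6]  [2,8]  [2,9]  [8,11]  [7,12]  [12,13]  [7,14]  [13,15]  [10,16]
[0,3] uncovered → point at 3; [8,11] uncovered → point at 11; [12,13] uncovered → point at 13.
Points: 3, 11, 13 (3 total).

3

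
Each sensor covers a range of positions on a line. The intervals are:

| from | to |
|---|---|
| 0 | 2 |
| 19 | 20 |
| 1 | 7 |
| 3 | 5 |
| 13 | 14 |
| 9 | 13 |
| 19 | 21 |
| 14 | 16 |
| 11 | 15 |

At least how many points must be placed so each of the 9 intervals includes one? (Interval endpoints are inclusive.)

5

Sort by right endpoint; whenever an interval is uncovered, place a point at its right end.
Sorted: [0,2] [3,5] [1,7] [9,13] [13,14] [11,15] [14,16] [19,20] [19,21]
{[0,2]} hit by 2; {[3,5],[1,7]} hit by 5; {[9,13],[13,14],[11,15]} hit by 13; {[14,16]} hit by 16; {[19,20],[19,21]} hit by 20.
Points: 2, 5, 13, 16, 20 (5 total).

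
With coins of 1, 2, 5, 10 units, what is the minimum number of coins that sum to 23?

Use the largest denomination that fits, subtract, and repeat.
23 = 2×10 + 1×2 + 1×1
Total coins = 2 + 1 + 1 = 4

4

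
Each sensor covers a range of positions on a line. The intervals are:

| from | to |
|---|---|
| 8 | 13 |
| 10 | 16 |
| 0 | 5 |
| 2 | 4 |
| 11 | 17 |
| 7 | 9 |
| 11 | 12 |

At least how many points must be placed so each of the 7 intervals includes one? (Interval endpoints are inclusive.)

3

Sort by right endpoint; whenever an interval is uncovered, place a point at its right end.
Sorted: [2,4] [0,5] [7,9] [11,12] [8,13] [10,16] [11,17]
{[2,4],[0,5]} hit by 4; {[7,9]} hit by 9; {[11,12],[8,13],[10,16],[11,17]} hit by 12.
Points: 4, 9, 12 (3 total).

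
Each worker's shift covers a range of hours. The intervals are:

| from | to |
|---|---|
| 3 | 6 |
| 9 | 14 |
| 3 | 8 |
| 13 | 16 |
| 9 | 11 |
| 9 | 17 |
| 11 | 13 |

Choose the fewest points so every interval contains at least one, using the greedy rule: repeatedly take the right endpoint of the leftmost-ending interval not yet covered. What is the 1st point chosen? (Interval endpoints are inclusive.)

6

Process intervals by earliest right end; each time one isn't hit yet, stab at its right endpoint.
By right end: [3,6]  [3,8]  [9,11]  [11,13]  [9,14]  [13,16]  [9,17]
[3,6] uncovered → point at 6; [9,11] uncovered → point at 11; [13,16] uncovered → point at 16.
Points: 6, 11, 16 (3 total).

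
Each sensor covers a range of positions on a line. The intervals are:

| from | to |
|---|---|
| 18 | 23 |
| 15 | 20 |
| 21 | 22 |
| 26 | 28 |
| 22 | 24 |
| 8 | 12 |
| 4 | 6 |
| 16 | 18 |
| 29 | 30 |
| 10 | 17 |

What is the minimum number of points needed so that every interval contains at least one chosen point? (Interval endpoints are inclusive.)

Sort by right endpoint; whenever an interval is uncovered, place a point at its right end.
Sorted: [4,6] [8,12] [10,17] [16,18] [15,20] [21,22] [18,23] [22,24] [26,28] [29,30]
{[4,6]} hit by 6; {[8,12],[10,17]} hit by 12; {[16,18],[15,20]} hit by 18; {[21,22],[18,23],[22,24]} hit by 22; {[26,28]} hit by 28; {[29,30]} hit by 30.
Points: 6, 12, 18, 22, 28, 30 (6 total).

6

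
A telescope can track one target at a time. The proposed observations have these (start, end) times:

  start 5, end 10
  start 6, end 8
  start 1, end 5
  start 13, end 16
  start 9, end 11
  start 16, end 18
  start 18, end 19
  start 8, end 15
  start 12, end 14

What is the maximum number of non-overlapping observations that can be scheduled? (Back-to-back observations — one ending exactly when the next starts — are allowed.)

Sort by end time and greedily take each interval whose start is ≥ the last chosen end.
By end time: (1,5), (6,8), (5,10), (9,11), (12,14), (8,15), (13,16), (16,18), (18,19).
Pick (1,5); next start ≥ 5 → (6,8); next start ≥ 8 → (9,11); next start ≥ 11 → (12,14); next start ≥ 14 → (16,18); next start ≥ 18 → (18,19).
Selected 6 observations.

6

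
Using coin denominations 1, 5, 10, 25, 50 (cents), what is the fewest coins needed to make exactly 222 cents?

8

Use the largest denomination that fits, subtract, and repeat.
222 = 4×50 + 2×10 + 2×1
Total coins = 4 + 2 + 2 = 8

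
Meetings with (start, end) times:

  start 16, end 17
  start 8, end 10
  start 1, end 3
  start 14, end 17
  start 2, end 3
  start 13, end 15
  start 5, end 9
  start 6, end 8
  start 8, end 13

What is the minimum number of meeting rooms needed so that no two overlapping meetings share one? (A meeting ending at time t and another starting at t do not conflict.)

3

starts: [1, 2, 5, 6, 8, 8, 13, 14, 16]
ends:   [3, 3, 8, 9, 10, 13, 15, 17, 17]
s1→1 s2→2 e3→1 e3→0 s5→1 s6→2 e8→1 s8→2 s8→3  — peak 3.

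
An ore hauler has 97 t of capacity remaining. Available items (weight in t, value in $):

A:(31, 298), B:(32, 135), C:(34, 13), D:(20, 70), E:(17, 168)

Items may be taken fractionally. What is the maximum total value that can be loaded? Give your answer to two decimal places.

660.50

Greedy by value/weight ratio, highest first.
Order: E (168/17=9.88) > A (298/31=9.61) > B (135/32=4.22) > D (70/20=3.50) > C (13/34=0.38)
Fill: take E (17 @ 168) → take A (31 @ 298) → take B (32 @ 135) → take 17/20 of D → 59.50; 97/97 used.
Total value = 660.50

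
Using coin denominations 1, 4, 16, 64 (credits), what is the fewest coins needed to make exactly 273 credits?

Greedy: take as many of the largest coin as possible, then repeat with the remainder.
273 − 4×64→17 − 1×16→1 − 1×1→0
Total coins = 4 + 1 + 1 = 6

6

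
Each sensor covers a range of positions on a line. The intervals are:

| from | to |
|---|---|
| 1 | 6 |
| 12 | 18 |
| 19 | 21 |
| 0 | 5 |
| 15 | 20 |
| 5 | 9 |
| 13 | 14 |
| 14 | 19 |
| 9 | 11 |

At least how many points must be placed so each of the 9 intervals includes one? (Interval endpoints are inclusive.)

4

Sorted: [0,5] [1,6] [5,9] [9,11] [13,14] [12,18] [14,19] [15,20] [19,21]
{[0,5],[1,6],[5,9]} hit by 5; {[9,11]} hit by 11; {[13,14],[12,18],[14,19]} hit by 14; {[15,20],[19,21]} hit by 20.
Points: 5, 11, 14, 20 (4 total).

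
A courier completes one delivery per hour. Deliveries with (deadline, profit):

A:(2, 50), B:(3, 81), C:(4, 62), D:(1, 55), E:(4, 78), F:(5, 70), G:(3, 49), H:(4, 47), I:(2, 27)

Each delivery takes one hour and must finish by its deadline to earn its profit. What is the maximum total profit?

346

Take jobs in profit order; each goes to the latest open slot no later than its deadline.
Profit order: B=81 E=78 F=70 C=62 D=55 A=50 G=49 H=47 I=27
Assign: B→slot 3, E→slot 4, F→slot 5, C→slot 2, D→slot 1, A skipped, G skipped, H skipped, I skipped.
Slots: [1:D] [2:C] [3:B] [4:E] [5:F]
Profit = 55 + 62 + 81 + 78 + 70 = 346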